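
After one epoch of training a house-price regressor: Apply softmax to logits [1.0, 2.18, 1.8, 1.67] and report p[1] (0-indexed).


Exponentials: e^1.0=2.7183, e^2.18=8.8463, e^1.8=6.0496, e^1.67=5.3122
Sum = 22.9264
Softmax = [0.1186, 0.3859, 0.2639, 0.2317]
p[1] = 8.8463/22.9264 = 0.3859

0.3859


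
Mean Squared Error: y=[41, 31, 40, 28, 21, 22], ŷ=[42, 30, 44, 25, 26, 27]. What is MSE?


Squared errors: (41-42)²=1, (31-30)²=1, (40-44)²=16, (28-25)²=9, (21-26)²=25, (22-27)²=25
Sum = 77
MSE = 77/6 = 77/6

77/6


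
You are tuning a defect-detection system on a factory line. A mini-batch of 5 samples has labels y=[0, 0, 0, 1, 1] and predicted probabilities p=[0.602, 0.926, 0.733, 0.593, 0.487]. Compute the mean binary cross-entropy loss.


L[0] = -ln(1-0.602) = -ln(0.398) = 0.9213
L[1] = -ln(1-0.926) = -ln(0.074) = 2.6037
L[2] = -ln(1-0.733) = -ln(0.267) = 1.3205
L[3] = -ln(0.593) = 0.5226
L[4] = -ln(0.487) = 0.7195
mean = (0.9213 + 2.6037 + 1.3205 + 0.5226 + 0.7195)/5 = 1.2175

1.2175


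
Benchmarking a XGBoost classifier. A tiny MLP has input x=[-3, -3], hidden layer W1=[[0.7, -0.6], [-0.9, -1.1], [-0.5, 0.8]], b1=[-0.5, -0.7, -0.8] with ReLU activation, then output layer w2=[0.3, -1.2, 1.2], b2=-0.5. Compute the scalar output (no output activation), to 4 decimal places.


z1[0] = (0.7)·(-3) + (-0.6)·(-3) - 0.5 = -0.8
z1[1] = (-0.9)·(-3) + (-1.1)·(-3) - 0.7 = 5.3
z1[2] = (-0.5)·(-3) + (0.8)·(-3) - 0.8 = -1.7
h = ReLU(z1) = [0.0, 5.3, 0.0]
output = (0.3)·(0.0) + (-1.2)·(5.3) + (1.2)·(0.0) - 0.5 = -6.86

-6.86


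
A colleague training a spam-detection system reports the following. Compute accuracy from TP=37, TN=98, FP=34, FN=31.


Accuracy = (TP+TN)/(TP+TN+FP+FN)
= (37+98)/(200)
= 135/200 = 67.5%

67.5%


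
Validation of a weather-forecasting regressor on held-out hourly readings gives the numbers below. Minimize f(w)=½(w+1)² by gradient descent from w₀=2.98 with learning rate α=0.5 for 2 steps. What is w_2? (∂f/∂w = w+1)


step 1: grad = 2.98+1 = 3.98; w = 2.98 - 0.5·(3.98) = 0.99
step 2: grad = 0.99+1 = 1.99; w = 0.99 - 0.5·(1.99) = -0.005

-0.005


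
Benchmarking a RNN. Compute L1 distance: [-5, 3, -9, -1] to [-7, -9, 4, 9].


d = |-5+ 7| + |3+ 9| + |-9-4| + |-1-9|
  = 2 + 12 + 13 + 10
  = 37

37


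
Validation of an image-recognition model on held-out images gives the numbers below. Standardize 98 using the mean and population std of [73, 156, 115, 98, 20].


μ = 92.4, σ = 45.1779
z = (98 - 92.4)/45.1779 = 0.124

0.124


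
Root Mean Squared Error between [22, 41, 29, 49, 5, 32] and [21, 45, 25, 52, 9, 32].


MSE = 58/6 = 9.6667
RMSE = √(58/6) = 3.1091

3.1091


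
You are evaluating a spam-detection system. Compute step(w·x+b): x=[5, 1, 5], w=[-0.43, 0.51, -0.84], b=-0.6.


z = (5)·(-0.43) + (1)·(0.51) + (5)·(-0.84) - 0.6
  = -6.44
step(z) = 0 (z<0)

0


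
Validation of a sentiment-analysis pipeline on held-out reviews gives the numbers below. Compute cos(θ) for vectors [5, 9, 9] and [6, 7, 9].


A·B = 5·6 + 9·7 + 9·9 = 174
‖A‖ = √187 = 13.6748, ‖B‖ = √166 = 12.8841
cos = 174/(√187·√166) = 174/√31042 = 0.9876

0.9876


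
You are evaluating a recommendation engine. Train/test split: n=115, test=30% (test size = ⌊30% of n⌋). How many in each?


Test = ⌊115·30/100⌋ = 34
Train = 115 - 34 = 81

Train: 81, Test: 34


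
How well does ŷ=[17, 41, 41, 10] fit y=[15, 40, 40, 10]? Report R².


ȳ = 26.25
SS_res = Σ(y-ŷ)² = 6
SS_tot = Σ(y-ȳ)² = 768.75
R² = 1 - SS_res/SS_tot = 1 - 0.0078 = 0.9922

0.9922


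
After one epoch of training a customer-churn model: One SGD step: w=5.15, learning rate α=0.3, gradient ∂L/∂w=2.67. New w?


w_new = w - α·∇
= 5.15 - 0.3·2.67
= 5.15 - 0.801
= 4.349

4.349


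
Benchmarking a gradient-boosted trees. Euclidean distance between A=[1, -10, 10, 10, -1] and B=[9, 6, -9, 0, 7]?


d = √((1-9)² + (-10-6)² + (10+ 9)² + (10-0)² + (-1-7)²)
  = √(64 + 256 + 361 + 100 + 64)
  = √845 = 29.0689

29.0689


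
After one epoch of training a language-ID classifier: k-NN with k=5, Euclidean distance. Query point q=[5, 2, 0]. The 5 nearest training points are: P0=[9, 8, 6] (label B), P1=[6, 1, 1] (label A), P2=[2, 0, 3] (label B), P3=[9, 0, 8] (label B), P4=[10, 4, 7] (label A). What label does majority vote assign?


d(q,P0) = 9.3808  (label B)
d(q,P1) = 1.7321  (label A)
d(q,P2) = 4.6904  (label B)
d(q,P3) = 9.1652  (label B)
d(q,P4) = 8.8318  (label A)
Votes: A=2, B=3
Majority → B

B


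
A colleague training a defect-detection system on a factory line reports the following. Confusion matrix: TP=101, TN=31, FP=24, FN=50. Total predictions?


Total = TP + TN + FP + FN
= 101 + 31 + 24 + 50
= 206
(Predicted positive: 125, predicted negative: 81)

206


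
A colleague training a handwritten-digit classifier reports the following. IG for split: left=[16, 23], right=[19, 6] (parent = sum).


Parent = [35, 29], H_parent = 0.9937
H_left = 0.9766 (n=39), H_right = 0.795 (n=25)
H_children = (39/64)·0.9766 + (25/64)·0.795 = 0.9057
IG = 0.9937 - 0.9057 = 0.088

0.088


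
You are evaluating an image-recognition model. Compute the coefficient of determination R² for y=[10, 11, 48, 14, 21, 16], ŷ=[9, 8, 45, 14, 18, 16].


ȳ = 20
SS_res = Σ(y-ŷ)² = 28
SS_tot = Σ(y-ȳ)² = 1018
R² = 1 - SS_res/SS_tot = 1 - 0.0275 = 0.9725

0.9725


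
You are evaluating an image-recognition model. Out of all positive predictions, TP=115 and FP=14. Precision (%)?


Precision = TP/(TP+FP)
= 115/(115+14)
= 115/129 = 89.15%

89.15%


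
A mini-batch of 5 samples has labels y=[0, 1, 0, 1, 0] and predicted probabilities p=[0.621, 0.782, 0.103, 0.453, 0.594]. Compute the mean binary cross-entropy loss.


L[0] = -ln(1-0.621) = -ln(0.379) = 0.9702
L[1] = -ln(0.782) = 0.2459
L[2] = -ln(1-0.103) = -ln(0.897) = 0.1087
L[3] = -ln(0.453) = 0.7919
L[4] = -ln(1-0.594) = -ln(0.406) = 0.9014
mean = (0.9702 + 0.2459 + 0.1087 + 0.7919 + 0.9014)/5 = 0.6036

0.6036


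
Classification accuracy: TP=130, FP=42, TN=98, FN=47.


Accuracy = (TP+TN)/(TP+TN+FP+FN)
= (130+98)/(317)
= 228/317 = 71.92%

71.92%


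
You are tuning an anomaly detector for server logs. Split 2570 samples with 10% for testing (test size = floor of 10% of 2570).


Test = ⌊2570·10/100⌋ = 257
Train = 2570 - 257 = 2313

Train: 2313, Test: 257


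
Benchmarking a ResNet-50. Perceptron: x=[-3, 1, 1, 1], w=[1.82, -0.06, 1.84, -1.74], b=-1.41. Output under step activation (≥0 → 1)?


z = (-3)·(1.82) + (1)·(-0.06) + (1)·(1.84) + (1)·(-1.74) - 1.41
  = -6.83
step(z) = 0 (z<0)

0


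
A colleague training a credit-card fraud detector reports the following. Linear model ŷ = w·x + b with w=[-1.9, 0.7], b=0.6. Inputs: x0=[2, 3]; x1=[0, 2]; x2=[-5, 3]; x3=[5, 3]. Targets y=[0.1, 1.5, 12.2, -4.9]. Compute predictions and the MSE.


ŷ0 = (-1.9)·(2) + (0.7)·(3) + 0.6 = -1.1
ŷ1 = (-1.9)·(0) + (0.7)·(2) + 0.6 = 2.0
ŷ2 = (-1.9)·(-5) + (0.7)·(3) + 0.6 = 12.2
ŷ3 = (-1.9)·(5) + (0.7)·(3) + 0.6 = -6.8
errors² = [1.44, 0.25, 0.0, 3.61]
MSE = 5.3000/4 = 1.325

1.325


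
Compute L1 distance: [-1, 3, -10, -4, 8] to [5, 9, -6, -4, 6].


d = |-1-5| + |3-9| + |-10+ 6| + |-4+ 4| + |8-6|
  = 6 + 6 + 4 + 0 + 2
  = 18

18


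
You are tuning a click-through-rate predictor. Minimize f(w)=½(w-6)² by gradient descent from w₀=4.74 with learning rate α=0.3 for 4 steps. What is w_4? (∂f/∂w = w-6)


step 1: grad = 4.74-6 = -1.26; w = 4.74 - 0.3·(-1.26) = 5.118
step 2: grad = 5.118-6 = -0.882; w = 5.118 - 0.3·(-0.882) = 5.3826
step 3: grad = 5.3826-6 = -0.6174; w = 5.3826 - 0.3·(-0.6174) = 5.56782
step 4: grad = 5.56782-6 = -0.43218; w = 5.56782 - 0.3·(-0.43218) = 5.697474

5.697474


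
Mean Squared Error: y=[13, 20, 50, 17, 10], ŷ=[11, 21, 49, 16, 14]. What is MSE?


Squared errors: (13-11)²=4, (20-21)²=1, (50-49)²=1, (17-16)²=1, (10-14)²=16
Sum = 23
MSE = 23/5 = 23/5

23/5


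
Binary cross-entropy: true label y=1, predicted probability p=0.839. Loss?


BCE = -[y·ln(p) + (1-y)·ln(1-p)]
= -1·ln(0.839) - 0
= -ln(0.839) = 0.1755

0.1755


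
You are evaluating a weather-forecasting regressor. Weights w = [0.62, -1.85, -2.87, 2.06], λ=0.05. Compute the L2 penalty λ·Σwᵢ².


‖w‖₂² = (0.62)² + (-1.85)² + (-2.87)² + (2.06)²
     = 0.3844 + 3.4225 + 8.2369 + 4.2436
     = 16.2874
λ·‖w‖₂² = 0.05·16.2874 = 0.81437

0.81437


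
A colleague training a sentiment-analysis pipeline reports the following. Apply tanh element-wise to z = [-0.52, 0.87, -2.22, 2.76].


tanh(-0.52) = -0.4777
tanh(0.87) = 0.7014
tanh(-2.22) = -0.9767
tanh(2.76) = 0.992
result = [-0.4777, 0.7014, -0.9767, 0.992]

[-0.4777, 0.7014, -0.9767, 0.992]


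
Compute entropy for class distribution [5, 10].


Probabilities: [5/15, 10/15] ≈ [0.3333, 0.6667]
H = -((5/15)·log₂(5/15) + (10/15)·log₂(10/15))
  = 0.9183 bits

0.9183 bits


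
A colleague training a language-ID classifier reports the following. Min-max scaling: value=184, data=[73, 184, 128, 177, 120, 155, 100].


min=73, max=184
(184-73)/(184-73) = 111/111 = 1.0

1.0


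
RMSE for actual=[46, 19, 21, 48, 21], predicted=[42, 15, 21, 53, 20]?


MSE = 58/5 = 11.6
RMSE = √(58/5) = 3.4059

3.4059


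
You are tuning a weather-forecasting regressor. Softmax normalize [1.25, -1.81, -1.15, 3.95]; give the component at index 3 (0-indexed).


Exponentials: e^1.25=3.4903, e^-1.81=0.1637, e^-1.15=0.3166, e^3.95=51.9354
Sum = 55.906
Softmax = [0.0624, 0.0029, 0.0057, 0.929]
p[3] = 51.9354/55.906 = 0.929

0.929


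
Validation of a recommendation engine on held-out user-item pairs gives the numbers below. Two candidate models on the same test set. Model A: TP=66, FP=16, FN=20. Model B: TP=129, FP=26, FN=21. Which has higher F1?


Model A: P=66/82=0.8049, R=66/86=0.7674, F1=2PR/(P+R)=2TP/(2TP+FP+FN)=132/168=0.7857
Model B: P=129/155=0.8323, R=129/150=0.86, F1=2PR/(P+R)=2TP/(2TP+FP+FN)=258/305=0.8459
0.7857 < 0.8459 → Model B

Model B


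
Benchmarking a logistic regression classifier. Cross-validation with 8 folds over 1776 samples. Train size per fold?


Fold size = 1776/8 = 222
Training per fold = 1776 - 222 = 1554

1554


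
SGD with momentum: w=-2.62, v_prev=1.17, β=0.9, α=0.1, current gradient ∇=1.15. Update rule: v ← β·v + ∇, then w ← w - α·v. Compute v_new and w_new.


v_new = 0.9·1.17 + 1.15 = 1.053 + 1.15 = 2.203
w_new = -2.62 - 0.1·2.203 = -2.62 - 0.2203 = -2.8403

v_new=2.203, w_new=-2.8403


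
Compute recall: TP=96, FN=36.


Recall = TP/(TP+FN)
= 96/(96+36)
= 96/132 = 72.73%

72.73%


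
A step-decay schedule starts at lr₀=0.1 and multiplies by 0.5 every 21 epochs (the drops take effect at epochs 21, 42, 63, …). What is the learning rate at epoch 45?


n_drops = ⌊45/21⌋ = 2
lr = 0.1·0.5^2 = 0.1·0.25 = 0.025

0.025


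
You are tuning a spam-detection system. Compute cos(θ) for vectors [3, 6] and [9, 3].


A·B = 3·9 + 6·3 = 45
‖A‖ = √45 = 6.7082, ‖B‖ = √90 = 9.4868
cos = 45/(√45·√90) = 45/√4050 = 0.7071

0.7071


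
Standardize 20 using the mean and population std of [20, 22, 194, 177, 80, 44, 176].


μ = 101.8571, σ = 72.2465
z = (20 - 101.8571)/72.2465 = -1.133

-1.133


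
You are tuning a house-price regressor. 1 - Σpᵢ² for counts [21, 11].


Probabilities: [21/32, 11/32] ≈ [0.6562, 0.3438]
Σpᵢ² = (441 + 121)/32² = 562/1024
Gini = 1 - Σpᵢ² = 1 - 562/1024 = 0.4512

0.4512


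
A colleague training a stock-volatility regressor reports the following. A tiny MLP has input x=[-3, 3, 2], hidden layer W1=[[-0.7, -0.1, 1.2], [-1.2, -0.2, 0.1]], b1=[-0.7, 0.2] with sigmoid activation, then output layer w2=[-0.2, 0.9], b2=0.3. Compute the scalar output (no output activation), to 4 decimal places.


z1[0] = (-0.7)·(-3) + (-0.1)·(3) + (1.2)·(2) - 0.7 = 3.5
z1[1] = (-1.2)·(-3) + (-0.2)·(3) + (0.1)·(2) + 0.2 = 3.4
h = sigmoid(z1) = [0.9707, 0.9677]
output = (-0.2)·(0.9707) + (0.9)·(0.9677) + 0.3 = 0.9768

0.9768


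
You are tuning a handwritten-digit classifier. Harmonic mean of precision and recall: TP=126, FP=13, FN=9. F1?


Precision = 126/139 = 0.9065
Recall = 126/135 = 0.9333
F1 = 2·P·R/(P+R) = 2·TP/(2·TP+FP+FN) = 252/(252+13+9) = 252/274 = 0.9197

0.9197


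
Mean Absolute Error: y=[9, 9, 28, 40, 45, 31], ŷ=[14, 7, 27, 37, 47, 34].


Absolute errors: |9-14|=5, |9-7|=2, |28-27|=1, |40-37|=3, |45-47|=2, |31-34|=3
Sum = 16
MAE = 16/6 = 8/3

8/3


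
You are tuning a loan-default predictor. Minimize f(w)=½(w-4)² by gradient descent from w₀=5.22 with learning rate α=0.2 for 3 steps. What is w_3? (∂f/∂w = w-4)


step 1: grad = 5.22-4 = 1.22; w = 5.22 - 0.2·(1.22) = 4.976
step 2: grad = 4.976-4 = 0.976; w = 4.976 - 0.2·(0.976) = 4.7808
step 3: grad = 4.7808-4 = 0.7808; w = 4.7808 - 0.2·(0.7808) = 4.62464

4.62464


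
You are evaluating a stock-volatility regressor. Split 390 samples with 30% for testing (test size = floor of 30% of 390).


Test = ⌊390·30/100⌋ = 117
Train = 390 - 117 = 273

Train: 273, Test: 117


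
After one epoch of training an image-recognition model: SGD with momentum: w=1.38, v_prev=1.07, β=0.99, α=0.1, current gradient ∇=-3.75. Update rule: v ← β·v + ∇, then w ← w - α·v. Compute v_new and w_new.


v_new = 0.99·1.07 - 3.75 = 1.0593 - 3.75 = -2.6907
w_new = 1.38 - 0.1·-2.6907 = 1.38 + 0.26907 = 1.64907

v_new=-2.6907, w_new=1.64907


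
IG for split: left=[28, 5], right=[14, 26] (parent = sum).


Parent = [42, 31], H_parent = 0.9836
H_left = 0.6136 (n=33), H_right = 0.9341 (n=40)
H_children = (33/73)·0.6136 + (40/73)·0.9341 = 0.7892
IG = 0.9836 - 0.7892 = 0.1944

0.1944


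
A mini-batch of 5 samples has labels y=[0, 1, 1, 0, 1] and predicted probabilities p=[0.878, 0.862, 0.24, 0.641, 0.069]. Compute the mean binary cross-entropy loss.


L[0] = -ln(1-0.878) = -ln(0.122) = 2.1037
L[1] = -ln(0.862) = 0.1485
L[2] = -ln(0.24) = 1.4271
L[3] = -ln(1-0.641) = -ln(0.359) = 1.0244
L[4] = -ln(0.069) = 2.6736
mean = (2.1037 + 0.1485 + 1.4271 + 1.0244 + 2.6736)/5 = 1.4755

1.4755


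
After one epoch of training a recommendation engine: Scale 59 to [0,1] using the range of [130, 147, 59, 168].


min=59, max=168
(59-59)/(168-59) = 0/109 = 0.0

0.0


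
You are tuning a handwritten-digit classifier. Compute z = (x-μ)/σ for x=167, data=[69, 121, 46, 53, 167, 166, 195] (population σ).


μ = 116.7143, σ = 56.6208
z = (167 - 116.7143)/56.6208 = 0.8881

0.8881


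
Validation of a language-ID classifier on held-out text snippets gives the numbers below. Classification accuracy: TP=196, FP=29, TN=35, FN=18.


Accuracy = (TP+TN)/(TP+TN+FP+FN)
= (196+35)/(278)
= 231/278 = 83.09%

83.09%


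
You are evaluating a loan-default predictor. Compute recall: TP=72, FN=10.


Recall = TP/(TP+FN)
= 72/(72+10)
= 72/82 = 87.8%

87.8%


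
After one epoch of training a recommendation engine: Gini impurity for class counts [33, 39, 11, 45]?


Probabilities: [33/128, 39/128, 11/128, 45/128] ≈ [0.2578, 0.3047, 0.0859, 0.3516]
Σpᵢ² = (1089 + 1521 + 121 + 2025)/128² = 4756/16384
Gini = 1 - Σpᵢ² = 1 - 4756/16384 = 0.7097

0.7097


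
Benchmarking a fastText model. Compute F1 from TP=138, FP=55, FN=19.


Precision = 138/193 = 0.715
Recall = 138/157 = 0.879
F1 = 2·P·R/(P+R) = 2·TP/(2·TP+FP+FN) = 276/(276+55+19) = 276/350 = 0.7886

0.7886


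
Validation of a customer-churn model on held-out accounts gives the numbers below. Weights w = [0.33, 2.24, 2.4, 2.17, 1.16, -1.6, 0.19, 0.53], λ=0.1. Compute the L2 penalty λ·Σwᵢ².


‖w‖₂² = (0.33)² + (2.24)² + (2.4)² + (2.17)² + (1.16)² + (-1.6)² + (0.19)² + (0.53)²
     = 0.1089 + 5.0176 + 5.76 + 4.7089 + 1.3456 + 2.56 + 0.0361 + 0.2809
     = 19.818
λ·‖w‖₂² = 0.1·19.818 = 1.9818

1.9818


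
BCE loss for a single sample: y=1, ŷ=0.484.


BCE = -[y·ln(p) + (1-y)·ln(1-p)]
= -1·ln(0.484) - 0
= -ln(0.484) = 0.7257

0.7257


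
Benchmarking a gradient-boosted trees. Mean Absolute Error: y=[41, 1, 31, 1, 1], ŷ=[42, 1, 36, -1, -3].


Absolute errors: |41-42|=1, |1-1|=0, |31-36|=5, |1+ 1|=2, |1+ 3|=4
Sum = 12
MAE = 12/5 = 12/5

12/5


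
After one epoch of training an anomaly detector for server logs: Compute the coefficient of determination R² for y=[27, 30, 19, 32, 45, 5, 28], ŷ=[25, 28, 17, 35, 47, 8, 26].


ȳ = 26.5714
SS_res = Σ(y-ŷ)² = 38
SS_tot = Σ(y-ȳ)² = 905.71
R² = 1 - SS_res/SS_tot = 1 - 0.042 = 0.958

0.958


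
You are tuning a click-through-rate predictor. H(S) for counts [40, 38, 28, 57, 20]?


Probabilities: [40/183, 38/183, 28/183, 57/183, 20/183] ≈ [0.2186, 0.2077, 0.153, 0.3115, 0.1093]
H = -((40/183)·log₂(40/183) + (38/183)·log₂(38/183) + (28/183)·log₂(28/183) + (57/183)·log₂(57/183) + (20/183)·log₂(20/183))
  = 2.238 bits

2.238 bits


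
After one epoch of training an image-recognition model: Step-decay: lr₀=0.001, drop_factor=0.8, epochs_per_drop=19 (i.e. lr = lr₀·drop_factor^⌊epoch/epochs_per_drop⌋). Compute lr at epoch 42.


n_drops = ⌊42/19⌋ = 2
lr = 0.001·0.8^2 = 0.001·0.64 = 0.00064

0.00064


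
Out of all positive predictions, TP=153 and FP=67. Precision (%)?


Precision = TP/(TP+FP)
= 153/(153+67)
= 153/220 = 69.55%

69.55%


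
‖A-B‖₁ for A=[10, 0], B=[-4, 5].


d = |10+ 4| + |0-5|
  = 14 + 5
  = 19

19


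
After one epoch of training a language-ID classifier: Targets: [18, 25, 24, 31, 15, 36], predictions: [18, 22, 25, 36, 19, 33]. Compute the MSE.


Squared errors: (18-18)²=0, (25-22)²=9, (24-25)²=1, (31-36)²=25, (15-19)²=16, (36-33)²=9
Sum = 60
MSE = 60/6 = 10

10


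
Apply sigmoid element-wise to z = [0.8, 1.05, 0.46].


σ(0.8) = 1/(1+e^-0.8) = 0.69
σ(1.05) = 1/(1+e^-1.05) = 0.7408
σ(0.46) = 1/(1+e^-0.46) = 0.613
result = [0.69, 0.7408, 0.613]

[0.69, 0.7408, 0.613]


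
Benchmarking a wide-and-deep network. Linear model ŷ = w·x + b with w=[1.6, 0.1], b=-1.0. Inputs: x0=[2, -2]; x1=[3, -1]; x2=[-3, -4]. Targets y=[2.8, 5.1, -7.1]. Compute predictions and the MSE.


ŷ0 = (1.6)·(2) + (0.1)·(-2) - 1.0 = 2.0
ŷ1 = (1.6)·(3) + (0.1)·(-1) - 1.0 = 3.7
ŷ2 = (1.6)·(-3) + (0.1)·(-4) - 1.0 = -6.2
errors² = [0.64, 1.96, 0.81]
MSE = 3.4100/3 = 1.1367

1.1367


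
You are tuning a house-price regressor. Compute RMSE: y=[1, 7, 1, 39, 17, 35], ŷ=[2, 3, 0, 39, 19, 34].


MSE = 23/6 = 3.8333
RMSE = √(23/6) = 1.9579

1.9579


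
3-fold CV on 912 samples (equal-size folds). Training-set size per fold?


Fold size = 912/3 = 304
Training per fold = 912 - 304 = 608

608


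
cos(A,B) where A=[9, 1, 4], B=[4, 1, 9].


A·B = 9·4 + 1·1 + 4·9 = 73
‖A‖ = √98 = 9.8995, ‖B‖ = √98 = 9.8995
cos = 73/(√98·√98) = 73/√9604 = 0.7449

0.7449


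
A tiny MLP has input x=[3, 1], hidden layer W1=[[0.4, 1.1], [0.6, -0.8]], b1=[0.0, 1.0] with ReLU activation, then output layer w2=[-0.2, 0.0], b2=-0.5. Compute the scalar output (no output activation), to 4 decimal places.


z1[0] = (0.4)·(3) + (1.1)·(1) + 0.0 = 2.3
z1[1] = (0.6)·(3) + (-0.8)·(1) + 1.0 = 2.0
h = ReLU(z1) = [2.3, 2.0]
output = (-0.2)·(2.3) + (0.0)·(2.0) - 0.5 = -0.96

-0.96


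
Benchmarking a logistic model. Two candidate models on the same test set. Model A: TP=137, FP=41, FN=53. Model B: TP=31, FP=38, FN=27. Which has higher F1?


Model A: P=137/178=0.7697, R=137/190=0.7211, F1=2PR/(P+R)=2TP/(2TP+FP+FN)=274/368=0.7446
Model B: P=31/69=0.4493, R=31/58=0.5345, F1=2PR/(P+R)=2TP/(2TP+FP+FN)=62/127=0.4882
0.7446 > 0.4882 → Model A

Model A


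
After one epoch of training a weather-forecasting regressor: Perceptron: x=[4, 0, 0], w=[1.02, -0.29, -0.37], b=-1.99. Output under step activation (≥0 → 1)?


z = (4)·(1.02) + (0)·(-0.29) + (0)·(-0.37) - 1.99
  = 2.09
step(z) = 1 (z≥0)

1


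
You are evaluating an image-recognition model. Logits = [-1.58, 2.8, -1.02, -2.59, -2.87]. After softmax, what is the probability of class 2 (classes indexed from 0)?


Exponentials: e^-1.58=0.206, e^2.8=16.4446, e^-1.02=0.3606, e^-2.59=0.075, e^-2.87=0.0567
Sum = 17.1429
Softmax = [0.012, 0.9593, 0.021, 0.0044, 0.0033]
p[2] = 0.3606/17.1429 = 0.021

0.021


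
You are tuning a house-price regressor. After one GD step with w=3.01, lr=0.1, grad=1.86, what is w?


w_new = w - α·∇
= 3.01 - 0.1·1.86
= 3.01 - 0.186
= 2.824

2.824


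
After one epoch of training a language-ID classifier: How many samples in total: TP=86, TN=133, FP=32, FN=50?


Total = TP + TN + FP + FN
= 86 + 133 + 32 + 50
= 301
(Predicted positive: 118, predicted negative: 183)

301


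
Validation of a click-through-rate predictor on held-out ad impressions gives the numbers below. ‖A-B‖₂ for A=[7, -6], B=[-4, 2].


d = √((7+ 4)² + (-6-2)²)
  = √(121 + 64)
  = √185 = 13.6015

13.6015


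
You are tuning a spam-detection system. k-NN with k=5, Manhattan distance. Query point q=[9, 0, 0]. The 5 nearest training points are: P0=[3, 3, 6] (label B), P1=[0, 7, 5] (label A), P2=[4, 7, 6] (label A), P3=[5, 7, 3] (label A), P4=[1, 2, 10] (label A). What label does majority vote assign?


d(q,P0) = 15  (label B)
d(q,P1) = 21  (label A)
d(q,P2) = 18  (label A)
d(q,P3) = 14  (label A)
d(q,P4) = 20  (label A)
Votes: A=4, B=1
Majority → A

A


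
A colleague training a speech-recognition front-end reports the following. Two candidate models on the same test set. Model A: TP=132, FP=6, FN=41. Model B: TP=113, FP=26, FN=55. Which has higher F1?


Model A: P=132/138=0.9565, R=132/173=0.763, F1=2PR/(P+R)=2TP/(2TP+FP+FN)=264/311=0.8489
Model B: P=113/139=0.8129, R=113/168=0.6726, F1=2PR/(P+R)=2TP/(2TP+FP+FN)=226/307=0.7362
0.8489 > 0.7362 → Model A

Model A


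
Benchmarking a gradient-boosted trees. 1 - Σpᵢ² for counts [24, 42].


Probabilities: [24/66, 42/66] ≈ [0.3636, 0.6364]
Σpᵢ² = (576 + 1764)/66² = 2340/4356
Gini = 1 - Σpᵢ² = 1 - 2340/4356 = 0.4628

0.4628


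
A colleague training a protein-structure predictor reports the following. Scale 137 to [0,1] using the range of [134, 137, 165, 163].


min=134, max=165
(137-134)/(165-134) = 3/31 = 0.0968

0.0968


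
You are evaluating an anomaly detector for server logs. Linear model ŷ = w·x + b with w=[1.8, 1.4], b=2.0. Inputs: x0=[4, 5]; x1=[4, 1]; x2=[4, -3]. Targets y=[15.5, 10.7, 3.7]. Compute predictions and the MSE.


ŷ0 = (1.8)·(4) + (1.4)·(5) + 2.0 = 16.2
ŷ1 = (1.8)·(4) + (1.4)·(1) + 2.0 = 10.6
ŷ2 = (1.8)·(4) + (1.4)·(-3) + 2.0 = 5.0
errors² = [0.49, 0.01, 1.69]
MSE = 2.1900/3 = 0.73

0.73


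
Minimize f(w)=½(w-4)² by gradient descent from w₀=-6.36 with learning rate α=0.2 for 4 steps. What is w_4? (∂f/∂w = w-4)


step 1: grad = -6.36-4 = -10.36; w = -6.36 - 0.2·(-10.36) = -4.288
step 2: grad = -4.288-4 = -8.288; w = -4.288 - 0.2·(-8.288) = -2.6304
step 3: grad = -2.6304-4 = -6.6304; w = -2.6304 - 0.2·(-6.6304) = -1.30432
step 4: grad = -1.30432-4 = -5.30432; w = -1.30432 - 0.2·(-5.30432) = -0.243456

-0.243456


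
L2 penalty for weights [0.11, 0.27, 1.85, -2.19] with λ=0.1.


‖w‖₂² = (0.11)² + (0.27)² + (1.85)² + (-2.19)²
     = 0.0121 + 0.0729 + 3.4225 + 4.7961
     = 8.3036
λ·‖w‖₂² = 0.1·8.3036 = 0.83036

0.83036


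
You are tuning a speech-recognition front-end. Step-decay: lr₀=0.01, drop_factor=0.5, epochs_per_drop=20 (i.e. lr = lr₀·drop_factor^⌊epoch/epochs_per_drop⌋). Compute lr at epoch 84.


n_drops = ⌊84/20⌋ = 4
lr = 0.01·0.5^4 = 0.01·0.0625 = 0.000625

0.000625


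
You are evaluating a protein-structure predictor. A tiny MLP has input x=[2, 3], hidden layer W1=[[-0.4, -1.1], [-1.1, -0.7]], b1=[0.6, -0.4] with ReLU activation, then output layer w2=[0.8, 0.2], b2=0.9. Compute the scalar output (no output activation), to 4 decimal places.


z1[0] = (-0.4)·(2) + (-1.1)·(3) + 0.6 = -3.5
z1[1] = (-1.1)·(2) + (-0.7)·(3) - 0.4 = -4.7
h = ReLU(z1) = [0.0, 0.0]
output = (0.8)·(0.0) + (0.2)·(0.0) + 0.9 = 0.9

0.9


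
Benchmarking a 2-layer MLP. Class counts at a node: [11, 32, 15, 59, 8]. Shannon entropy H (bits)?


Probabilities: [11/125, 32/125, 15/125, 59/125, 8/125] ≈ [0.088, 0.256, 0.12, 0.472, 0.064]
H = -((11/125)·log₂(11/125) + (32/125)·log₂(32/125) + (15/125)·log₂(15/125) + (59/125)·log₂(59/125) + (8/125)·log₂(8/125))
  = 1.9439 bits

1.9439 bits


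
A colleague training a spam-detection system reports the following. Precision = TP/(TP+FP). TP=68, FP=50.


Precision = TP/(TP+FP)
= 68/(68+50)
= 68/118 = 57.63%

57.63%


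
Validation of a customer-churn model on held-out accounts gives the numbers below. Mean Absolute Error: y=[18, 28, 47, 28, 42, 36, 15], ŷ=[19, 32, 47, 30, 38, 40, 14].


Absolute errors: |18-19|=1, |28-32|=4, |47-47|=0, |28-30|=2, |42-38|=4, |36-40|=4, |15-14|=1
Sum = 16
MAE = 16/7 = 16/7

16/7


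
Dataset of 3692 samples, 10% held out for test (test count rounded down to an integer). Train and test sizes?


Test = ⌊3692·10/100⌋ = 369
Train = 3692 - 369 = 3323

Train: 3323, Test: 369


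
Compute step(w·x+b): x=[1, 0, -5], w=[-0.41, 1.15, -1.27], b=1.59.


z = (1)·(-0.41) + (0)·(1.15) + (-5)·(-1.27) + 1.59
  = 7.53
step(z) = 1 (z≥0)

1


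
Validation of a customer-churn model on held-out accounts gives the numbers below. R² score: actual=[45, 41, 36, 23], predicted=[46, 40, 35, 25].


ȳ = 36.25
SS_res = Σ(y-ŷ)² = 7
SS_tot = Σ(y-ȳ)² = 274.75
R² = 1 - SS_res/SS_tot = 1 - 0.0255 = 0.9745

0.9745


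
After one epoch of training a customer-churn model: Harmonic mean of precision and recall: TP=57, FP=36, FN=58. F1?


Precision = 57/93 = 0.6129
Recall = 57/115 = 0.4957
F1 = 2·P·R/(P+R) = 2·TP/(2·TP+FP+FN) = 114/(114+36+58) = 114/208 = 0.5481

0.5481


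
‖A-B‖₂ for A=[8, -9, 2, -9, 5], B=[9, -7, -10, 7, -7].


d = √((8-9)² + (-9+ 7)² + (2+ 10)² + (-9-7)² + (5+ 7)²)
  = √(1 + 4 + 144 + 256 + 144)
  = √549 = 23.4307

23.4307


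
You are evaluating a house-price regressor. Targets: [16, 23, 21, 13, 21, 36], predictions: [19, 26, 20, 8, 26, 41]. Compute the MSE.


Squared errors: (16-19)²=9, (23-26)²=9, (21-20)²=1, (13-8)²=25, (21-26)²=25, (36-41)²=25
Sum = 94
MSE = 94/6 = 47/3

47/3


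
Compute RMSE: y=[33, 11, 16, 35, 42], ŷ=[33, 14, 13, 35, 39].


MSE = 27/5 = 5.4
RMSE = √(27/5) = 2.3238

2.3238


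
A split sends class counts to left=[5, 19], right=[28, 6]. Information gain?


Parent = [33, 25], H_parent = 0.9862
H_left = 0.7383 (n=24), H_right = 0.6723 (n=34)
H_children = (24/58)·0.7383 + (34/58)·0.6723 = 0.6996
IG = 0.9862 - 0.6996 = 0.2866

0.2866


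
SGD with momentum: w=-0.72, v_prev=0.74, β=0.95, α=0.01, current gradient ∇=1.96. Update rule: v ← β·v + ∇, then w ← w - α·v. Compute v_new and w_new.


v_new = 0.95·0.74 + 1.96 = 0.703 + 1.96 = 2.663
w_new = -0.72 - 0.01·2.663 = -0.72 - 0.02663 = -0.74663

v_new=2.663, w_new=-0.74663


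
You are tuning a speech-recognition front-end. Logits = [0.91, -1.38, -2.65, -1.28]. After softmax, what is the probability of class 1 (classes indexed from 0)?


Exponentials: e^0.91=2.4843, e^-1.38=0.2516, e^-2.65=0.0707, e^-1.28=0.278
Sum = 3.0846
Softmax = [0.8054, 0.0816, 0.0229, 0.0901]
p[1] = 0.2516/3.0846 = 0.0816

0.0816


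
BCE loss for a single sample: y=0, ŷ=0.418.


BCE = -[y·ln(p) + (1-y)·ln(1-p)]
= -0 - 1·ln(1-0.418)
= -ln(0.582) = 0.5413

0.5413


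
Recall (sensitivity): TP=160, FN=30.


Recall = TP/(TP+FN)
= 160/(160+30)
= 160/190 = 84.21%

84.21%


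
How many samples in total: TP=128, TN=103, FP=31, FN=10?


Total = TP + TN + FP + FN
= 128 + 103 + 31 + 10
= 272
(Predicted positive: 159, predicted negative: 113)

272


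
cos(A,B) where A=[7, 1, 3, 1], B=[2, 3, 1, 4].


A·B = 7·2 + 1·3 + 3·1 + 1·4 = 24
‖A‖ = √60 = 7.746, ‖B‖ = √30 = 5.4772
cos = 24/(√60·√30) = 24/√1800 = 0.5657

0.5657


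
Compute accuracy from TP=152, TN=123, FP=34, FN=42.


Accuracy = (TP+TN)/(TP+TN+FP+FN)
= (152+123)/(351)
= 275/351 = 78.35%

78.35%


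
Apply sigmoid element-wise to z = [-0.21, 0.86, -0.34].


σ(-0.21) = 1/(1+e^0.21) = 0.4477
σ(0.86) = 1/(1+e^-0.86) = 0.7027
σ(-0.34) = 1/(1+e^0.34) = 0.4158
result = [0.4477, 0.7027, 0.4158]

[0.4477, 0.7027, 0.4158]


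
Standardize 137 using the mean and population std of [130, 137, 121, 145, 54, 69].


μ = 109.3333, σ = 34.8553
z = (137 - 109.3333)/34.8553 = 0.7938

0.7938


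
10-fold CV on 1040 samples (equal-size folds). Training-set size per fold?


Fold size = 1040/10 = 104
Training per fold = 1040 - 104 = 936

936


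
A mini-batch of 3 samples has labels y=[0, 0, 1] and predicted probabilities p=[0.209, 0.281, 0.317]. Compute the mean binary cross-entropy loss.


L[0] = -ln(1-0.209) = -ln(0.791) = 0.2345
L[1] = -ln(1-0.281) = -ln(0.719) = 0.3299
L[2] = -ln(0.317) = 1.1489
mean = (0.2345 + 0.3299 + 1.1489)/3 = 0.5711

0.5711


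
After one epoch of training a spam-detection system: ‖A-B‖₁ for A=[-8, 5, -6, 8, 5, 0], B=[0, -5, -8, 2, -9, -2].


d = |-8-0| + |5+ 5| + |-6+ 8| + |8-2| + |5+ 9| + |0+ 2|
  = 8 + 10 + 2 + 6 + 14 + 2
  = 42

42


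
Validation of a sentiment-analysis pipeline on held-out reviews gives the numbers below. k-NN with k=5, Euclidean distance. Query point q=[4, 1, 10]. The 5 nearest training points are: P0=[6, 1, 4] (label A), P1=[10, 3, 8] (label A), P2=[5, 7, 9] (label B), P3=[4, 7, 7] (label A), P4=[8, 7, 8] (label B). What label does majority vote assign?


d(q,P0) = 6.3246  (label A)
d(q,P1) = 6.6332  (label A)
d(q,P2) = 6.1644  (label B)
d(q,P3) = 6.7082  (label A)
d(q,P4) = 7.4833  (label B)
Votes: A=3, B=2
Majority → A

A


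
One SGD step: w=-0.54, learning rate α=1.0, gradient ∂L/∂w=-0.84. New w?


w_new = w - α·∇
= -0.54 - 1.0·-0.84
= -0.54 + 0.84
= 0.3

0.3


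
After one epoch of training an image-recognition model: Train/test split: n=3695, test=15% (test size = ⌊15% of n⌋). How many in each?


Test = ⌊3695·15/100⌋ = 554
Train = 3695 - 554 = 3141

Train: 3141, Test: 554


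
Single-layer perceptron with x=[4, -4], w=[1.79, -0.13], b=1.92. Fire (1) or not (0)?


z = (4)·(1.79) + (-4)·(-0.13) + 1.92
  = 9.6
step(z) = 1 (z≥0)

1


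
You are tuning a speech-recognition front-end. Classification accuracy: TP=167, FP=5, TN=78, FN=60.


Accuracy = (TP+TN)/(TP+TN+FP+FN)
= (167+78)/(310)
= 245/310 = 79.03%

79.03%


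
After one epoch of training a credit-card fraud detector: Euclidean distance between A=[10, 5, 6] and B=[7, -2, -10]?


d = √((10-7)² + (5+ 2)² + (6+ 10)²)
  = √(9 + 49 + 256)
  = √314 = 17.72

17.72


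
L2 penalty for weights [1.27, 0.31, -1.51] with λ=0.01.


‖w‖₂² = (1.27)² + (0.31)² + (-1.51)²
     = 1.6129 + 0.0961 + 2.2801
     = 3.9891
λ·‖w‖₂² = 0.01·3.9891 = 0.039891

0.039891


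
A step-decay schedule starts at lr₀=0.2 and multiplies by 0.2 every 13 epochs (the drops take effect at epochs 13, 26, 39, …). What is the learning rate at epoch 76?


n_drops = ⌊76/13⌋ = 5
lr = 0.2·0.2^5 = 0.2·0.00032 = 0.000064

0.000064


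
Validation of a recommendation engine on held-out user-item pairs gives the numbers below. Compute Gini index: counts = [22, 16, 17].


Probabilities: [22/55, 16/55, 17/55] ≈ [0.4, 0.2909, 0.3091]
Σpᵢ² = (484 + 256 + 289)/55² = 1029/3025
Gini = 1 - Σpᵢ² = 1 - 1029/3025 = 0.6598

0.6598


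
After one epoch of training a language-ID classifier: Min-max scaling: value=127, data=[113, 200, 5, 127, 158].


min=5, max=200
(127-5)/(200-5) = 122/195 = 0.6256

0.6256


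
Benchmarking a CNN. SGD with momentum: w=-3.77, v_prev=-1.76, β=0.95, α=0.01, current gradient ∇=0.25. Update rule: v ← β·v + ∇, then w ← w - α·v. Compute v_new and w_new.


v_new = 0.95·-1.76 + 0.25 = -1.672 + 0.25 = -1.422
w_new = -3.77 - 0.01·-1.422 = -3.77 + 0.01422 = -3.75578

v_new=-1.422, w_new=-3.75578


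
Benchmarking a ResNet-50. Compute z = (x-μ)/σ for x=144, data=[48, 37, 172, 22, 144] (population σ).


μ = 84.6, σ = 61.1411
z = (144 - 84.6)/61.1411 = 0.9715

0.9715


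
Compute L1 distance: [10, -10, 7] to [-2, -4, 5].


d = |10+ 2| + |-10+ 4| + |7-5|
  = 12 + 6 + 2
  = 20

20


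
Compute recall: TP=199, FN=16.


Recall = TP/(TP+FN)
= 199/(199+16)
= 199/215 = 92.56%

92.56%


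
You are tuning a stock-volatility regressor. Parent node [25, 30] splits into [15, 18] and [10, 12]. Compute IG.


Parent = [25, 30], H_parent = 0.994
H_left = 0.994 (n=33), H_right = 0.994 (n=22)
H_children = (33/55)·0.994 + (22/55)·0.994 = 0.994
IG = 0.994 - 0.994 = 0.0

0.0


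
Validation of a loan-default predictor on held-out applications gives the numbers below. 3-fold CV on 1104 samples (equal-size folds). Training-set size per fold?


Fold size = 1104/3 = 368
Training per fold = 1104 - 368 = 736

736


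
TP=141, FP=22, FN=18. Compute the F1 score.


Precision = 141/163 = 0.865
Recall = 141/159 = 0.8868
F1 = 2·P·R/(P+R) = 2·TP/(2·TP+FP+FN) = 282/(282+22+18) = 282/322 = 0.8758

0.8758


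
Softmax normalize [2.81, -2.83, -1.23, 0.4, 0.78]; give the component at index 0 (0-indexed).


Exponentials: e^2.81=16.6099, e^-2.83=0.059, e^-1.23=0.2923, e^0.4=1.4918, e^0.78=2.1815
Sum = 20.6345
Softmax = [0.805, 0.0029, 0.0142, 0.0723, 0.1057]
p[0] = 16.6099/20.6345 = 0.805

0.805


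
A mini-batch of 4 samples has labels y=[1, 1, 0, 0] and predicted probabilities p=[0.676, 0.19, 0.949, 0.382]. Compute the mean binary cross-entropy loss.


L[0] = -ln(0.676) = 0.3916
L[1] = -ln(0.19) = 1.6607
L[2] = -ln(1-0.949) = -ln(0.051) = 2.9759
L[3] = -ln(1-0.382) = -ln(0.618) = 0.4813
mean = (0.3916 + 1.6607 + 2.9759 + 0.4813)/4 = 1.3774

1.3774


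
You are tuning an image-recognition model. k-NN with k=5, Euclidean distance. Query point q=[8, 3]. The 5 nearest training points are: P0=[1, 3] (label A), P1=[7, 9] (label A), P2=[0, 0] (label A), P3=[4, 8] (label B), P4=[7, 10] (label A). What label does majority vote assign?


d(q,P0) = 7.0  (label A)
d(q,P1) = 6.0828  (label A)
d(q,P2) = 8.544  (label A)
d(q,P3) = 6.4031  (label B)
d(q,P4) = 7.0711  (label A)
Votes: A=4, B=1
Majority → A

A


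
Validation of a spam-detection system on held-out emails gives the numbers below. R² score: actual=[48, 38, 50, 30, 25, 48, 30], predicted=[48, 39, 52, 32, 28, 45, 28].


ȳ = 38.4286
SS_res = Σ(y-ŷ)² = 31
SS_tot = Σ(y-ȳ)² = 639.71
R² = 1 - SS_res/SS_tot = 1 - 0.0485 = 0.9515

0.9515


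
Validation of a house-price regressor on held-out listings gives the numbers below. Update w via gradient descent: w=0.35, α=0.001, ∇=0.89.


w_new = w - α·∇
= 0.35 - 0.001·0.89
= 0.35 - 0.00089
= 0.34911

0.34911


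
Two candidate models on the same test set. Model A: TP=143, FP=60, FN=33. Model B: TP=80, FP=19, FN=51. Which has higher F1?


Model A: P=143/203=0.7044, R=143/176=0.8125, F1=2PR/(P+R)=2TP/(2TP+FP+FN)=286/379=0.7546
Model B: P=80/99=0.8081, R=80/131=0.6107, F1=2PR/(P+R)=2TP/(2TP+FP+FN)=160/230=0.6957
0.7546 > 0.6957 → Model A

Model A


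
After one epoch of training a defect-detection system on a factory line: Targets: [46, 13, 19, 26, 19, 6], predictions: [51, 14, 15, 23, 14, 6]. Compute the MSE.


Squared errors: (46-51)²=25, (13-14)²=1, (19-15)²=16, (26-23)²=9, (19-14)²=25, (6-6)²=0
Sum = 76
MSE = 76/6 = 38/3

38/3


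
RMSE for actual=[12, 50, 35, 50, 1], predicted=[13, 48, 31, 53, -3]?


MSE = 46/5 = 9.2
RMSE = √(46/5) = 3.0332

3.0332


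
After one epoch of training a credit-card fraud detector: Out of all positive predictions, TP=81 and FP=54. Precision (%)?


Precision = TP/(TP+FP)
= 81/(81+54)
= 81/135 = 60.0%

60.0%


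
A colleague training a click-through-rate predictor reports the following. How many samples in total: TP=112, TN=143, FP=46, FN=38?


Total = TP + TN + FP + FN
= 112 + 143 + 46 + 38
= 339
(Predicted positive: 158, predicted negative: 181)

339


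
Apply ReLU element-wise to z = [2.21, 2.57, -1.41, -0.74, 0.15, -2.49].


ReLU(2.21) = max(0, 2.21) = 2.21
ReLU(2.57) = max(0, 2.57) = 2.57
ReLU(-1.41) = max(0, -1.41) = 0.0
ReLU(-0.74) = max(0, -0.74) = 0.0
ReLU(0.15) = max(0, 0.15) = 0.15
ReLU(-2.49) = max(0, -2.49) = 0.0
result = [2.21, 2.57, 0.0, 0.0, 0.15, 0.0]

[2.21, 2.57, 0.0, 0.0, 0.15, 0.0]


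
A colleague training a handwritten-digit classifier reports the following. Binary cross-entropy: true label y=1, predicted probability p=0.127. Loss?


BCE = -[y·ln(p) + (1-y)·ln(1-p)]
= -1·ln(0.127) - 0
= -ln(0.127) = 2.0636

2.0636


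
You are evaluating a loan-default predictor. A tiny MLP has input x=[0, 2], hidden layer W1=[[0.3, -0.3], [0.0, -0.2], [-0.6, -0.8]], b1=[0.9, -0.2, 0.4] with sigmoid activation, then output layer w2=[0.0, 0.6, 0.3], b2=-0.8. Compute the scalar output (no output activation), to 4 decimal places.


z1[0] = (0.3)·(0) + (-0.3)·(2) + 0.9 = 0.3
z1[1] = (0.0)·(0) + (-0.2)·(2) - 0.2 = -0.6
z1[2] = (-0.6)·(0) + (-0.8)·(2) + 0.4 = -1.2
h = sigmoid(z1) = [0.5744, 0.3543, 0.2315]
output = (0.0)·(0.5744) + (0.6)·(0.3543) + (0.3)·(0.2315) - 0.8 = -0.518

-0.518


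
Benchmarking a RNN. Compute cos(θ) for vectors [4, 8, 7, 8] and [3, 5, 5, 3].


A·B = 4·3 + 8·5 + 7·5 + 8·3 = 111
‖A‖ = √193 = 13.8924, ‖B‖ = √68 = 8.2462
cos = 111/(√193·√68) = 111/√13124 = 0.9689

0.9689


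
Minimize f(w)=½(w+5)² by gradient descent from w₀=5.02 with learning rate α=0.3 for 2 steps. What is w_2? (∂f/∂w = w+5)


step 1: grad = 5.02+5 = 10.02; w = 5.02 - 0.3·(10.02) = 2.014
step 2: grad = 2.014+5 = 7.014; w = 2.014 - 0.3·(7.014) = -0.0902

-0.0902


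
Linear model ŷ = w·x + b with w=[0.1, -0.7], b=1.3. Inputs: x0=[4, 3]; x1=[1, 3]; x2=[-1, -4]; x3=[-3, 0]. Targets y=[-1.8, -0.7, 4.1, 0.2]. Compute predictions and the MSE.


ŷ0 = (0.1)·(4) + (-0.7)·(3) + 1.3 = -0.4
ŷ1 = (0.1)·(1) + (-0.7)·(3) + 1.3 = -0.7
ŷ2 = (0.1)·(-1) + (-0.7)·(-4) + 1.3 = 4.0
ŷ3 = (0.1)·(-3) + (-0.7)·(0) + 1.3 = 1.0
errors² = [1.96, 0.0, 0.01, 0.64]
MSE = 2.6100/4 = 0.6525

0.6525


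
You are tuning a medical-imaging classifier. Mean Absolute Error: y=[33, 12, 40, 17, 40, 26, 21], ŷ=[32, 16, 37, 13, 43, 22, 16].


Absolute errors: |33-32|=1, |12-16|=4, |40-37|=3, |17-13|=4, |40-43|=3, |26-22|=4, |21-16|=5
Sum = 24
MAE = 24/7 = 24/7

24/7


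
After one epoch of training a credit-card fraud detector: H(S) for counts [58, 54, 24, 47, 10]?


Probabilities: [58/193, 54/193, 24/193, 47/193, 10/193] ≈ [0.3005, 0.2798, 0.1244, 0.2435, 0.0518]
H = -((58/193)·log₂(58/193) + (54/193)·log₂(54/193) + (24/193)·log₂(24/193) + (47/193)·log₂(47/193) + (10/193)·log₂(10/193))
  = 2.1269 bits

2.1269 bits


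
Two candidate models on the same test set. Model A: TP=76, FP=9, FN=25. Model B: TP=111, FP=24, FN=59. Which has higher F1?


Model A: P=76/85=0.8941, R=76/101=0.7525, F1=2PR/(P+R)=2TP/(2TP+FP+FN)=152/186=0.8172
Model B: P=111/135=0.8222, R=111/170=0.6529, F1=2PR/(P+R)=2TP/(2TP+FP+FN)=222/305=0.7279
0.8172 > 0.7279 → Model A

Model A


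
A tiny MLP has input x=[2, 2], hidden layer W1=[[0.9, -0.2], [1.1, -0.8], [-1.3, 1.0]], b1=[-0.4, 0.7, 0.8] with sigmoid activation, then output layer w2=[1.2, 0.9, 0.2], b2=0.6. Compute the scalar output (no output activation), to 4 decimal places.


z1[0] = (0.9)·(2) + (-0.2)·(2) - 0.4 = 1.0
z1[1] = (1.1)·(2) + (-0.8)·(2) + 0.7 = 1.3
z1[2] = (-1.3)·(2) + (1.0)·(2) + 0.8 = 0.2
h = sigmoid(z1) = [0.7311, 0.7858, 0.5498]
output = (1.2)·(0.7311) + (0.9)·(0.7858) + (0.2)·(0.5498) + 0.6 = 2.2945

2.2945
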